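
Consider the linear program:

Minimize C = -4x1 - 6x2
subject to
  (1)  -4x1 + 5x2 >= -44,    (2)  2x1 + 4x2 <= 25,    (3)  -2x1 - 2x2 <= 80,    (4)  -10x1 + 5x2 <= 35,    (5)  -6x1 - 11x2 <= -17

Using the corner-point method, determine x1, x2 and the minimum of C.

x1 = 301/26, x2 = 6/13, minimum C = -638/13

Extreme points and C = -4x1 - 6x2:
  (301/26, 6/13) → C = -638/13
  (569/74, -98/37) → C = -550/37
  (-3/10, 32/5) → C = -186/5
  (-15/7, 19/7) → C = -54/7

At the optimal vertex, -4x1 + 5x2 = -44 and 2x1 + 4x2 = 25.
Solving simultaneously gives x1 = 301/26, x2 = 6/13.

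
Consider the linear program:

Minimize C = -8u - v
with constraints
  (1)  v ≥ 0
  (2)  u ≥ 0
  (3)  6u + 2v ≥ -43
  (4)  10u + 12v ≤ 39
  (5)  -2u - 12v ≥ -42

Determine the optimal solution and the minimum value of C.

u = 39/10, v = 0, minimum C = -156/5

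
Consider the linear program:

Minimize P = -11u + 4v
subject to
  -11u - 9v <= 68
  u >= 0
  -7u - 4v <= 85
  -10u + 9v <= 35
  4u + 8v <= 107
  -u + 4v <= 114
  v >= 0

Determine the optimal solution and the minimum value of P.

Corner points and P = -11u + 4v:
  (0, 35/9) → P = 140/9
  (0, 0) → P = 0
  (683/116, 605/58) → P = -2673/116
  (107/4, 0) → P = -1177/4

The optimum lies where 4u + 8v = 107 and v = 0.
Solving simultaneously gives u = 107/4, v = 0.

u = 107/4, v = 0, minimum P = -1177/4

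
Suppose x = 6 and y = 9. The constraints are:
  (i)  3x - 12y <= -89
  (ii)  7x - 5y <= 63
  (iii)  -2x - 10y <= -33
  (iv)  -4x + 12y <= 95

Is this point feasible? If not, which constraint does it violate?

(i): -90 ≤ -89 ✓
(ii): -3 ≤ 63 ✓
(iii): -102 ≤ -33 ✓
(iv): 84 ≤ 95 ✓

feasible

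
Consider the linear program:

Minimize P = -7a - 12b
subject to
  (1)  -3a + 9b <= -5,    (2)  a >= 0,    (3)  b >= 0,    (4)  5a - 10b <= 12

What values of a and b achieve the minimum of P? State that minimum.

a = 58/15, b = 11/15, minimum P = -538/15

Extreme points and P = -7a - 12b:
  (5/3, 0) → P = -35/3
  (58/15, 11/15) → P = -538/15
  (12/5, 0) → P = -84/5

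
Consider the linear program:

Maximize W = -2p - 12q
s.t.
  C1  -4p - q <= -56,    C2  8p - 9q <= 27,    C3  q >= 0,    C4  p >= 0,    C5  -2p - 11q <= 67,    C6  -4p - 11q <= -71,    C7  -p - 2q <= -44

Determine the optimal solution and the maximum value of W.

Extreme points and W = -2p - 12q:
  (0, 56) → W = -672
  (68/7, 120/7) → W = -1576/7
  (18, 13) → W = -192
The feasible region is unbounded (it extends along (0, 1), (9, 8)), but W strictly decreases along every unbounded feasible direction, so there is no improving ray and the maximum is attained at a vertex.

At the optimal vertex, 8p - 9q = 27 and -p - 2q = -44.
Solving simultaneously gives p = 18, q = 13.

p = 18, q = 13, maximum W = -192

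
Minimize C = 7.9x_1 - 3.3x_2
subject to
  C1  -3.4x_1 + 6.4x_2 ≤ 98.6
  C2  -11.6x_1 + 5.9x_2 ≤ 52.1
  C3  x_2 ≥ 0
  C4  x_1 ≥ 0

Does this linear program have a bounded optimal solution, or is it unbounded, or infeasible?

Vertices and C = 7.9x_1 - 3.3x_2:
  (12415/2709, 48331/2709) → C = -43867/1935
  (0, 521/59) → C = -17193/590
  (0, 0) → C = 0
The feasible region has finitely many vertices and no improving ray; the minimum is -17193/590 at (0, 521/59).

bounded optimum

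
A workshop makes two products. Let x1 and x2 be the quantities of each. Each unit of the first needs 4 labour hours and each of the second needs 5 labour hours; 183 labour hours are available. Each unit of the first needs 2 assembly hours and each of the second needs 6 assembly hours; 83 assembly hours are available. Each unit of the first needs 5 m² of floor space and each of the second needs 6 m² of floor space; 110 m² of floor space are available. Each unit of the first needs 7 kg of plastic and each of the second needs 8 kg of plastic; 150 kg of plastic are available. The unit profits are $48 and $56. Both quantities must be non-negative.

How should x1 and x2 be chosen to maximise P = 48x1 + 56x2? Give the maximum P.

Extreme points and P = 48x1 + 56x2:
  (0, 0) → P = 0
  (0, 83/6) → P = 2324/3
  (150/7, 0) → P = 7200/7
  (9, 65/6) → P = 3116/3
  (10, 10) → P = 1040

x1 = 10, x2 = 10, maximum P = 1040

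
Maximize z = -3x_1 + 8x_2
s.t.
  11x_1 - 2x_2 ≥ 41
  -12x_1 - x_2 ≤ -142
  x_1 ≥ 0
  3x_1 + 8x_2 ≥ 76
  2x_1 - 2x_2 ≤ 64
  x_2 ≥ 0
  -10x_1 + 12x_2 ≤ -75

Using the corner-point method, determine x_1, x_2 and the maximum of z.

Vertices and z = -3x_1 + 8x_2:
  (76/3, 0) → z = -76
  (378/29, 535/116) → z = -64/29
  (32, 0) → z = -96
  (309/2, 245/2) → z = 1033/2

At the optimal vertex, 2x_1 - 2x_2 = 64 and -10x_1 + 12x_2 = -75.
Solving simultaneously gives x_1 = 309/2, x_2 = 245/2.

x_1 = 309/2, x_2 = 245/2, maximum z = 1033/2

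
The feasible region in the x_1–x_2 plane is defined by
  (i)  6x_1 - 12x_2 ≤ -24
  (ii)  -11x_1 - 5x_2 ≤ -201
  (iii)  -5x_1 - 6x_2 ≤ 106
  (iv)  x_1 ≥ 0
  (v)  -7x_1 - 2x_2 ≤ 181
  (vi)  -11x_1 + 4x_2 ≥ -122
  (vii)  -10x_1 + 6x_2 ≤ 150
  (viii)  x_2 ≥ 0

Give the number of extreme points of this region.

The feasible vertices (each the meet of two boundaries and inside every other half-plane) are:
  (382/27, 245/27)
  (130/9, 83/9)
  (114/29, 915/29)
  (666/13, 1435/13)

4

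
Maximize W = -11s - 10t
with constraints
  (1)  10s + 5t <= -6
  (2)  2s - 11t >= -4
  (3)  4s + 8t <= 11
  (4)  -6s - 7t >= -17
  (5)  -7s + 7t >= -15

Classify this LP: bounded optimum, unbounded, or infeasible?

unbounded

From the feasible point (-43/60, 7/30), moving in the direction (-11, -2) keeps every constraint satisfied while W increases without bound.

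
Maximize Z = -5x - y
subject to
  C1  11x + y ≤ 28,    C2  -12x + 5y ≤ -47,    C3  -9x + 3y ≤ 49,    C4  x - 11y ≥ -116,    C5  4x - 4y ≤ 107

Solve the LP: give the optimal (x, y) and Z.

x = -347/28, y = -274/7, maximum Z = 2831/28

Feasible corners and Z = -5x - y:
  (187/67, -181/67) → Z = -754/67
  (73/16, -355/16) → Z = -5/8
  (-347/28, -274/7) → Z = 2831/28

The binding constraints are -12x + 5y = -47 and 4x - 4y = 107.
Solving simultaneously gives x = -347/28, y = -274/7.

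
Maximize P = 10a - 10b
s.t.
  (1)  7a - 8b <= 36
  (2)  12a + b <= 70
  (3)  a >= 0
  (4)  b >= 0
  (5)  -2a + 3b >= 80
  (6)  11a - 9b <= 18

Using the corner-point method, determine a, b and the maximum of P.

Feasible corners and P = 10a - 10b:
  (0, 70) → P = -700
  (65/19, 550/19) → P = -4850/19
  (0, 80/3) → P = -800/3

The optimum lies where 12a + b = 70 and -2a + 3b = 80.
Solving simultaneously gives a = 65/19, b = 550/19.

a = 65/19, b = 550/19, maximum P = -4850/19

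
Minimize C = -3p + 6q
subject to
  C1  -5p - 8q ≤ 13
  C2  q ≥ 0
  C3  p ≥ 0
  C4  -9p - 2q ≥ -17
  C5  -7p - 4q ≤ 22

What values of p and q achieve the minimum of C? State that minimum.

p = 17/9, q = 0, minimum C = -17/3

Feasible corners and C = -3p + 6q:
  (0, 0) → C = 0
  (17/9, 0) → C = -17/3
  (0, 17/2) → C = 51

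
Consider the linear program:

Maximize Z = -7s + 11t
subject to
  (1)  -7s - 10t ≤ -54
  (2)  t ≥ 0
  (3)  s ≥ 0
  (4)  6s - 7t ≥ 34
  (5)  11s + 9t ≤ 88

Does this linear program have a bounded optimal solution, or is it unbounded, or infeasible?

bounded optimum

Corner points and Z = -7s + 11t:
  (54/7, 0) → Z = -54
  (718/109, 86/109) → Z = -4080/109
  (8, 0) → Z = -56
  (922/131, 154/131) → Z = -4760/131
The feasible region has finitely many vertices and no improving ray; the maximum is -4760/131 at (922/131, 154/131).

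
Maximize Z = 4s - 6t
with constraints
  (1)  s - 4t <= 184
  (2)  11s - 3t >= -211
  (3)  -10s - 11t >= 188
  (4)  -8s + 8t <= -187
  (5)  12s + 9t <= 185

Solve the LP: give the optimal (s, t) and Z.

Extreme points and Z = 4s - 6t:
  (424/17, -676/17) → Z = 5752/17
  (-181/6, -1285/24) → Z = 2407/12
  (79/24, -241/12) → Z = 401/3

The binding constraints are s - 4t = 184 and -10s - 11t = 188.
Solving simultaneously gives s = 424/17, t = -676/17.

s = 424/17, t = -676/17, maximum Z = 5752/17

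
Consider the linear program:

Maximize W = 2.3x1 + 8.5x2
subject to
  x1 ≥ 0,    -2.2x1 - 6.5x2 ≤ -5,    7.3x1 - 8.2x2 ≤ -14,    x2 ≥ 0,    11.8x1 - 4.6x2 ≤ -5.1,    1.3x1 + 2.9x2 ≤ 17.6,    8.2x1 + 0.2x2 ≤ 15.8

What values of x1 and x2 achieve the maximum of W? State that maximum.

Vertices and W = 2.3x1 + 8.5x2:
  (0, 70/41) → W = 595/41
  (0, 176/29) → W = 1496/29
  (1129/3159, 12797/6318) → W = 126631/7020
  (6617/4020, 21431/4020) → W = 328971/6700

x1 = 0, x2 = 176/29, maximum W = 1496/29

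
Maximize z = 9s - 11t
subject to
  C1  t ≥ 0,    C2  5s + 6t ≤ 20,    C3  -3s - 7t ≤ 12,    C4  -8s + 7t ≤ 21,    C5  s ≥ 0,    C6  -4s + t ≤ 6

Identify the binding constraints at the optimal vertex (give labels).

C1 and C2

Feasible corners and z = 9s - 11t:
  (4, 0) → z = 36
  (0, 0) → z = 0
  (14/83, 265/83) → z = -2789/83
  (0, 3) → z = -33

The maximum is at (4, 0). Substituting into each constraint, equality holds for C1 and C2; the remaining constraints have slack.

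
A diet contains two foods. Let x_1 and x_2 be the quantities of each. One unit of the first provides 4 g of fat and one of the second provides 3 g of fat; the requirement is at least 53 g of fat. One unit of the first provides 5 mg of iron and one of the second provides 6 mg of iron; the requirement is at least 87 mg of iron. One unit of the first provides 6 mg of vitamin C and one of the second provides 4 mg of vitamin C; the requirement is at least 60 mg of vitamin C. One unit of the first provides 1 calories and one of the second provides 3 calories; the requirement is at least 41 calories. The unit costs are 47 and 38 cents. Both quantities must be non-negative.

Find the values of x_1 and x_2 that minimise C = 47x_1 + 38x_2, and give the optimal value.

The feasible region is unbounded (it extends along (0, 1), (1, 0)), but C strictly increases along every unbounded feasible direction, so there is no improving ray and the minimum is attained at a vertex.

The binding constraints are 4x_1 + 3x_2 = 53 and x_1 + 3x_2 = 41.
Solving simultaneously gives x_1 = 4, x_2 = 37/3.

x_1 = 4, x_2 = 37/3, minimum C = 1970/3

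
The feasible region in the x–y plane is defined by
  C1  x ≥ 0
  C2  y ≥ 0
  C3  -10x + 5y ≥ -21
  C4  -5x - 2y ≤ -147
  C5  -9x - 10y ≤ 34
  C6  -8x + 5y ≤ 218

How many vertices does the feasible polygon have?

3

Of the 15 pairwise boundary intersections, those satisfying every inequality are:
  (259/15, 91/3)
  (239/2, 1174/5)
  (299/41, 2266/41)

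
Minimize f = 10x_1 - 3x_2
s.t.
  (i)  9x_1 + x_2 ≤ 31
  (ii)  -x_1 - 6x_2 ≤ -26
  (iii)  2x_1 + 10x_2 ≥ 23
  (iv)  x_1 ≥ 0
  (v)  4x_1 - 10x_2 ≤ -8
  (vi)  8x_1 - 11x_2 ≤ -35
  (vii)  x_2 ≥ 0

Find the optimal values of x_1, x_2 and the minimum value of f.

x_1 = 0, x_2 = 31, minimum f = -93

Corner points and f = 10x_1 - 3x_2:
  (0, 31) → f = -93
  (306/107, 563/107) → f = 1371/107
  (0, 13/3) → f = -13
  (76/59, 243/59) → f = 31/59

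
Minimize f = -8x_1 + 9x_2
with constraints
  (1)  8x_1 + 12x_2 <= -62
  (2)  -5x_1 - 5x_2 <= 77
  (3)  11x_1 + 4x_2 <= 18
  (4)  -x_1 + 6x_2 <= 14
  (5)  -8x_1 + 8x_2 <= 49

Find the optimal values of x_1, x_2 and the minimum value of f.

x_1 = 398/35, x_2 = -937/35, minimum f = -11617/35

Vertices and f = -8x_1 + 9x_2:
  (116/25, -413/50) → f = -5573/50
  (-271/40, -13/20) → f = 967/20
  (398/35, -937/35) → f = -11617/35
  (-861/80, -371/80) → f = 3549/80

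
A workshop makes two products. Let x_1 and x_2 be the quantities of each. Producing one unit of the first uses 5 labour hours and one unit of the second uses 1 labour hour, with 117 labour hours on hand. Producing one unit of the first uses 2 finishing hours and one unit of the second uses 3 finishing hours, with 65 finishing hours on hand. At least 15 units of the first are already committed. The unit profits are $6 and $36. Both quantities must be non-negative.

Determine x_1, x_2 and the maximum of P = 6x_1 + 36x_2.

x_1 = 15, x_2 = 35/3, maximum P = 510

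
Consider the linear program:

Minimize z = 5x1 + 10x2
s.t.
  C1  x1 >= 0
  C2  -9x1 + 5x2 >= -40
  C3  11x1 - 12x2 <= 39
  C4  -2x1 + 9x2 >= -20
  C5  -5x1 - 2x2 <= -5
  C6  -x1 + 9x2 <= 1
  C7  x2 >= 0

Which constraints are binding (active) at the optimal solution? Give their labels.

Vertices and z = 5x1 + 10x2:
  (121/29, 50/87) → z = 2315/87
  (39/11, 0) → z = 195/11
  (43/47, 10/47) → z = 315/47
  (1, 0) → z = 5

The minimum is at (1, 0). Substituting into each constraint, equality holds for C5 and C7; the remaining constraints have slack.

C5 and C7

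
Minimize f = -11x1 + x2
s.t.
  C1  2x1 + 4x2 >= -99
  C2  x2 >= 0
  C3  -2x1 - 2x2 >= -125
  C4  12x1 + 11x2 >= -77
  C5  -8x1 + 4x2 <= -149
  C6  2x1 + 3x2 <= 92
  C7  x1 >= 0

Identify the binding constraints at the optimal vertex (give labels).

C2 and C6

Vertices and f = -11x1 + x2:
  (149/8, 0) → f = -1639/8
  (46, 0) → f = -506
  (815/32, 219/16) → f = -8527/32

The minimum is at (46, 0). Substituting into each constraint, equality holds for C2 and C6; the remaining constraints have slack.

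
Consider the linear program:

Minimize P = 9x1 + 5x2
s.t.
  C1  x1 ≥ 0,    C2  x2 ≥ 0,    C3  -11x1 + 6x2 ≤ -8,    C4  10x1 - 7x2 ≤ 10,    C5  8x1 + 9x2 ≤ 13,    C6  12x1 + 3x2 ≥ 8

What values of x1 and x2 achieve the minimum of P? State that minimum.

x1 = 8/11, x2 = 0, minimum P = 72/11

At the optimal vertex, x2 = 0 and -11x1 + 6x2 = -8.
Solving simultaneously gives x1 = 8/11, x2 = 0.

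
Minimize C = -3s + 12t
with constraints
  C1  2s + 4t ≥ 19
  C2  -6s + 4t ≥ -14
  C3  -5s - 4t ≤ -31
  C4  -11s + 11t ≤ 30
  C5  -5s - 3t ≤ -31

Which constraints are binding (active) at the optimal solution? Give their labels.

Extreme points and C = -3s + 12t:
  (137/11, 167/11) → C = 1593/11
  (83/19, 58/19) → C = 447/19
  (251/88, 491/88) → C = 5139/88

The minimum is at (83/19, 58/19). Substituting into each constraint, equality holds for C2 and C5; the remaining constraints have slack.

C2 and C5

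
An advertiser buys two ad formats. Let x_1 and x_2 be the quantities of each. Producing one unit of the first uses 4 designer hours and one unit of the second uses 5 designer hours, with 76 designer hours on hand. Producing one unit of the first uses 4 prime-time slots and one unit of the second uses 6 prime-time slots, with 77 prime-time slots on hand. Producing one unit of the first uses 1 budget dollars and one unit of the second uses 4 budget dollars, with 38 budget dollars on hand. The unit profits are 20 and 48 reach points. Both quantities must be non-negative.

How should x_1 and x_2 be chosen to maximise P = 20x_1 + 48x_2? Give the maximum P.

x_1 = 8, x_2 = 15/2, maximum P = 520

Extreme points and P = 20x_1 + 48x_2:
  (0, 0) → P = 0
  (0, 19/2) → P = 456
  (19, 0) → P = 380
  (71/4, 1) → P = 403
  (8, 15/2) → P = 520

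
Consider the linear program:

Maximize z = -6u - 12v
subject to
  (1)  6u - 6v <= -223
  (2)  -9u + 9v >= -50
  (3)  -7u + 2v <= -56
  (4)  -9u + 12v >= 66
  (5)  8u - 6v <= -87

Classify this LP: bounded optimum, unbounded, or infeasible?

bounded optimum

Corner points and z = -6u - 12v:
  (391/15, 1897/30) → z = -4576/5
  (68, 631/6) → z = -1670
The feasible region has finitely many vertices and no improving ray; the maximum is -4576/5 at (391/15, 1897/30).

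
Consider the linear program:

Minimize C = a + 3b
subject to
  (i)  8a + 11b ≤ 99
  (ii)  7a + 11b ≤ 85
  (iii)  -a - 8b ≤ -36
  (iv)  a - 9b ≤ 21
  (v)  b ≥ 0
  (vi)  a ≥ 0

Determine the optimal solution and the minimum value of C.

Feasible corners and C = a + 3b:
  (284/45, 167/45) → C = 157/9
  (0, 85/11) → C = 255/11
  (0, 9/2) → C = 27/2

The binding constraints are -a - 8b = -36 and a = 0.
Solving simultaneously gives a = 0, b = 9/2.

a = 0, b = 9/2, minimum C = 27/2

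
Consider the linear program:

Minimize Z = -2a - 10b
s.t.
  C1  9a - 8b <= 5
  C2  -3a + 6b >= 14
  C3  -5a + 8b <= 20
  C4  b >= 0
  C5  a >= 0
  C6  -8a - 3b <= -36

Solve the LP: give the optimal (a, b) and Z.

Extreme points and Z = -2a - 10b:
  (71/15, 47/10) → Z = -847/15
  (25/4, 205/32) → Z = -1225/16
  (58/19, 220/57) → Z = -2548/57
  (228/79, 340/79) → Z = -3856/79

a = 25/4, b = 205/32, minimum Z = -1225/16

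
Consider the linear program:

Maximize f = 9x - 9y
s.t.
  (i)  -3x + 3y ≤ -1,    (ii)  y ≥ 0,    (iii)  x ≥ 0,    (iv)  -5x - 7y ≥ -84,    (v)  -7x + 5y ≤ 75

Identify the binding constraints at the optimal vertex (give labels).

Corner points and f = 9x - 9y:
  (1/3, 0) → f = 3
  (259/36, 247/36) → f = 3
  (84/5, 0) → f = 756/5

The maximum is at (84/5, 0). Substituting into each constraint, equality holds for (ii) and (iv); the remaining constraints have slack.

(ii) and (iv)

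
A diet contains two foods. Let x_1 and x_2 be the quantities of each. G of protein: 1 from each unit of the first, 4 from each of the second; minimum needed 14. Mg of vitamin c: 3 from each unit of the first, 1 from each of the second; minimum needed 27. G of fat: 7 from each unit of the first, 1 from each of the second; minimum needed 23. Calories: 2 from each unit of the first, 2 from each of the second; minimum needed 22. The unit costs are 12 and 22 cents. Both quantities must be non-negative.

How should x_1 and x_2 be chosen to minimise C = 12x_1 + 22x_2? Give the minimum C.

x_1 = 10, x_2 = 1, minimum C = 142

Extreme points and C = 12x_1 + 22x_2:
  (0, 27) → C = 594
  (14, 0) → C = 168
  (10, 1) → C = 142
  (8, 3) → C = 162
The feasible region is unbounded (it extends along (0, 1), (1, 0)), but C strictly increases along every unbounded feasible direction, so there is no improving ray and the minimum is attained at a vertex.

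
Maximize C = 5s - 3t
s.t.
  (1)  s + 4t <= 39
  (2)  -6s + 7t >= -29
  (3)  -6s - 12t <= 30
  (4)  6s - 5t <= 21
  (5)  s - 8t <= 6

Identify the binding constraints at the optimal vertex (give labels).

(1) and (4)

Feasible corners and C = 5s - 3t:
  (-49, 22) → C = -311
  (279/29, 213/29) → C = 756/29
  (-14/5, -11/10) → C = -107/10
  (138/43, -15/43) → C = 735/43

The maximum is at (279/29, 213/29). Substituting into each constraint, equality holds for (1) and (4); the remaining constraints have slack.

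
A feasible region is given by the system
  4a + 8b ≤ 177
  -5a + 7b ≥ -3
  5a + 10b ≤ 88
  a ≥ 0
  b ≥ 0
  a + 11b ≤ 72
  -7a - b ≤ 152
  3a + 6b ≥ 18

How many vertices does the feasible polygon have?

5

The feasible vertices (each the meet of two boundaries and inside every other half-plane) are:
  (38/5, 5)
  (48/17, 27/17)
  (248/45, 272/45)
  (0, 72/11)
  (0, 3)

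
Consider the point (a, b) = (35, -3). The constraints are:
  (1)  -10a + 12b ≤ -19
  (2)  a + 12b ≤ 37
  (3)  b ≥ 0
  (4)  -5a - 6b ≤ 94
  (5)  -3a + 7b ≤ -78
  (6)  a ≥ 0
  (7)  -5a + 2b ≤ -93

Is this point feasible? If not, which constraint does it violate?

Constraint (3): b = -3, which is not ≥ 0. All other constraints are satisfied.

not feasible — violates (3)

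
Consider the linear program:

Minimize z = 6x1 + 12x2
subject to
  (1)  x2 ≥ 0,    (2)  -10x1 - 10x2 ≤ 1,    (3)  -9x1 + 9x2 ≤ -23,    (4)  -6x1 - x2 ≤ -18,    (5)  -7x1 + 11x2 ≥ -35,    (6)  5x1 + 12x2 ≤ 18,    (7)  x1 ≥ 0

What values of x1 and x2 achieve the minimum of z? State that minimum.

x1 = 3, x2 = 0, minimum z = 18

Corner points and z = 6x1 + 12x2:
  (3, 0) → z = 18
  (18/5, 0) → z = 108/5
  (198/67, 18/67) → z = 1404/67

The optimum lies where x2 = 0 and -6x1 - x2 = -18.
Solving simultaneously gives x1 = 3, x2 = 0.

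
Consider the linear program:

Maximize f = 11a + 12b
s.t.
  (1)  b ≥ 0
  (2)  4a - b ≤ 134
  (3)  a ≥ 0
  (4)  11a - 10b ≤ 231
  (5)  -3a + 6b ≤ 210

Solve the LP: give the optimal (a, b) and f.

a = 338/7, b = 414/7, maximum f = 8686/7

Feasible corners and f = 11a + 12b:
  (0, 0) → f = 0
  (21, 0) → f = 231
  (1109/29, 550/29) → f = 18799/29
  (338/7, 414/7) → f = 8686/7
  (0, 35) → f = 420

The optimum lies where 4a - b = 134 and -3a + 6b = 210.
Solving simultaneously gives a = 338/7, b = 414/7.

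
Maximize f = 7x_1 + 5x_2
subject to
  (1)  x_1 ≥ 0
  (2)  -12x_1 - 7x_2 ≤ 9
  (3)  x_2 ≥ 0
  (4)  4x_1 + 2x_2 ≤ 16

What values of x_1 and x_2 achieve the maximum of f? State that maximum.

x_1 = 0, x_2 = 8, maximum f = 40

Corner points and f = 7x_1 + 5x_2:
  (0, 0) → f = 0
  (0, 8) → f = 40
  (4, 0) → f = 28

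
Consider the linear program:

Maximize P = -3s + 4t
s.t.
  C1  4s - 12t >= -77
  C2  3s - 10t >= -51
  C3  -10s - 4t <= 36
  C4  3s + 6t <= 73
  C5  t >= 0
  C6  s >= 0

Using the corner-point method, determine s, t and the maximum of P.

s = 0, t = 51/10, maximum P = 102/5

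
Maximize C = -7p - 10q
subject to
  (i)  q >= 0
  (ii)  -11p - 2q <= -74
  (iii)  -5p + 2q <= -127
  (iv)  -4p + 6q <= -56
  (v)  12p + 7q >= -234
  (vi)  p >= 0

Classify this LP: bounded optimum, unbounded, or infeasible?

Vertices and C = -7p - 10q:
  (127/5, 0) → C = -889/5
  (325/11, 114/11) → C = -3415/11
The feasible region has finitely many vertices and no improving ray; the maximum is -889/5 at (127/5, 0).

bounded optimum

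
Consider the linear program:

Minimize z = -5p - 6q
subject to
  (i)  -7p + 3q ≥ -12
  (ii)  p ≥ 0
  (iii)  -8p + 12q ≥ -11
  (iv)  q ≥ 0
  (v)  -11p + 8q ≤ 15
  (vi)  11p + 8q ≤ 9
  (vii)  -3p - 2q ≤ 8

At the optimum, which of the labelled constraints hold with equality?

Feasible corners and z = -5p - 6q:
  (0, 0) → z = 0
  (0, 9/8) → z = -27/4
  (9/11, 0) → z = -45/11

The minimum is at (0, 9/8). Substituting into each constraint, equality holds for (ii) and (vi); the remaining constraints have slack.

(ii) and (vi)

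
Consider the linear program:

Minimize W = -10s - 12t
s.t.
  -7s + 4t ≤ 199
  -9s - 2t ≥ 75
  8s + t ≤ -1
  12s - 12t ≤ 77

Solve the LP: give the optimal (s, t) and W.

s = -349/25, t = 633/25, minimum W = -4106/25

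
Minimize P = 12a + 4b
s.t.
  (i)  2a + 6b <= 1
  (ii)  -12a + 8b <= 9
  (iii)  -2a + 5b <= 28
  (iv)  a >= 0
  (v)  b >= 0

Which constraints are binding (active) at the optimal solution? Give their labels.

Feasible corners and P = 12a + 4b:
  (0, 1/6) → P = 2/3
  (1/2, 0) → P = 6
  (0, 0) → P = 0

The minimum is at (0, 0). Substituting into each constraint, equality holds for (iv) and (v); the remaining constraints have slack.

(iv) and (v)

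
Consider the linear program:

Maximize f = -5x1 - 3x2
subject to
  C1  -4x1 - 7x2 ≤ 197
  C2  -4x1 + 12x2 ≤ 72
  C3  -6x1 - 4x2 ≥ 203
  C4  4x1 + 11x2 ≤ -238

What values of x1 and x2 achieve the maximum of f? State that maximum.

Vertices and f = -5x1 - 3x2:
  (-633/26, -185/13) → f = 4275/26
  (-501/16, -41/4) → f = 2997/16
  (-1281/50, -308/25) → f = 8253/50

The optimum lies where -4x1 - 7x2 = 197 and 4x1 + 11x2 = -238.
Solving simultaneously gives x1 = -501/16, x2 = -41/4.

x1 = -501/16, x2 = -41/4, maximum f = 2997/16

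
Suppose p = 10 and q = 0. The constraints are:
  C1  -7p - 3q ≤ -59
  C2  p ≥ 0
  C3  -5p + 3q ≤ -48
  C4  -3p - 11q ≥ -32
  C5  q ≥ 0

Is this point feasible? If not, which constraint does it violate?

C1: -70 ≤ -59 ✓
C2: 10 ≥ 0 ✓
C3: -50 ≤ -48 ✓
C4: -30 ≥ -32 ✓
C5: 0 ≥ 0 ✓

feasible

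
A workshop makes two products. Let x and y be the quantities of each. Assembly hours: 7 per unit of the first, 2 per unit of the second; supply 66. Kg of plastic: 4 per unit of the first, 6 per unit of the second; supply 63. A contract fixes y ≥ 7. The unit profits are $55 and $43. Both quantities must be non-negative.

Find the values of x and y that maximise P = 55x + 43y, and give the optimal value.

Extreme points and P = 55x + 43y:
  (0, 21/2) → P = 903/2
  (0, 7) → P = 301
  (21/4, 7) → P = 2359/4

The binding constraints are 4x + 6y = 63 and y = 7.
Solving simultaneously gives x = 21/4, y = 7.

x = 21/4, y = 7, maximum P = 2359/4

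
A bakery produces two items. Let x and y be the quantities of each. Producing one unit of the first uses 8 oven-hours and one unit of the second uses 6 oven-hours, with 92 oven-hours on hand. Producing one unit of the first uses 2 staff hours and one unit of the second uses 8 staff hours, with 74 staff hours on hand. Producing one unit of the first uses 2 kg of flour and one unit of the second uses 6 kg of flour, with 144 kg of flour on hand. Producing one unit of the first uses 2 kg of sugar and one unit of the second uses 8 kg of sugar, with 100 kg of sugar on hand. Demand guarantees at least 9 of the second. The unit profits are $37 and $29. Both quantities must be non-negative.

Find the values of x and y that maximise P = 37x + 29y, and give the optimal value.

x = 1, y = 9, maximum P = 298

Feasible corners and P = 37x + 29y:
  (0, 37/4) → P = 1073/4
  (0, 9) → P = 261
  (1, 9) → P = 298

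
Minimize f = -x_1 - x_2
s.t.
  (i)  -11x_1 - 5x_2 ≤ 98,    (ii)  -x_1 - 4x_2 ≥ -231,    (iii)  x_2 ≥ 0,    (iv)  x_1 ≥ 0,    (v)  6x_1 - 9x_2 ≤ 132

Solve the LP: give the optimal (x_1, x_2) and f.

The binding constraints are -x_1 - 4x_2 = -231 and 6x_1 - 9x_2 = 132.
Solving simultaneously gives x_1 = 79, x_2 = 38.

x_1 = 79, x_2 = 38, minimum f = -117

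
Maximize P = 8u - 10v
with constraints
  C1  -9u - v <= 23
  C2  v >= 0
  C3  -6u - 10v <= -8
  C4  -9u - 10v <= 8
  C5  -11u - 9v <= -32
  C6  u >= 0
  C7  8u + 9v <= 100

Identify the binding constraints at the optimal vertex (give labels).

C2 and C7

Extreme points and P = 8u - 10v:
  (32/11, 0) → P = 256/11
  (25/2, 0) → P = 100
  (0, 32/9) → P = -320/9
  (0, 100/9) → P = -1000/9

The maximum is at (25/2, 0). Substituting into each constraint, equality holds for C2 and C7; the remaining constraints have slack.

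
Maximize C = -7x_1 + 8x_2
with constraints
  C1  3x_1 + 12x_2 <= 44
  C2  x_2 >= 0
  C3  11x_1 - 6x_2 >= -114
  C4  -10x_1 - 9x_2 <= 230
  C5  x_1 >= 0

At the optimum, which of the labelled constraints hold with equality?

C1 and C5

Feasible corners and C = -7x_1 + 8x_2:
  (44/3, 0) → C = -308/3
  (0, 11/3) → C = 88/3
  (0, 0) → C = 0

The maximum is at (0, 11/3). Substituting into each constraint, equality holds for C1 and C5; the remaining constraints have slack.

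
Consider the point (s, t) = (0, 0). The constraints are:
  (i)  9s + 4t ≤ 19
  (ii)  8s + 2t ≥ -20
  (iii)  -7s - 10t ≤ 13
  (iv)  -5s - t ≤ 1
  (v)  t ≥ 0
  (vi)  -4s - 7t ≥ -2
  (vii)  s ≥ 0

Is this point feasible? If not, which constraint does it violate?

feasible

(i): 0 ≤ 19 ✓
(ii): 0 ≥ -20 ✓
(iii): 0 ≤ 13 ✓
(iv): 0 ≤ 1 ✓
(v): 0 ≥ 0 ✓
(vi): 0 ≥ -2 ✓
(vii): 0 ≥ 0 ✓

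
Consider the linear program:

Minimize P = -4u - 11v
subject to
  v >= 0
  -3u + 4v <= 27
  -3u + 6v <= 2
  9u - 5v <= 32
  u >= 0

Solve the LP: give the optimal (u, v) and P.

Corner points and P = -4u - 11v:
  (32/9, 0) → P = -128/9
  (0, 0) → P = 0
  (202/39, 38/13) → P = -2062/39
  (0, 1/3) → P = -11/3

u = 202/39, v = 38/13, minimum P = -2062/39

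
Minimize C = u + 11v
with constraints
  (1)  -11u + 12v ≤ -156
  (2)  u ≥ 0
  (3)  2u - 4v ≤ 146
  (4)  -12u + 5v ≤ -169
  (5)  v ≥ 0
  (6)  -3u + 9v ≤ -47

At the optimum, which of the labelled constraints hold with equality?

Extreme points and C = u + 11v:
  (73, 0) → C = 73
  (563/3, 172/3) → C = 2455/3
  (47/3, 0) → C = 47/3

The minimum is at (47/3, 0). Substituting into each constraint, equality holds for (5) and (6); the remaining constraints have slack.

(5) and (6)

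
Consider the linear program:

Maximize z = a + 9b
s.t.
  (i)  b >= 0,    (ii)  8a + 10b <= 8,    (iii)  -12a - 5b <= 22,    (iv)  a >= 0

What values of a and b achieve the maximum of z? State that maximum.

Corner points and z = a + 9b:
  (1, 0) → z = 1
  (0, 0) → z = 0
  (0, 4/5) → z = 36/5

a = 0, b = 4/5, maximum z = 36/5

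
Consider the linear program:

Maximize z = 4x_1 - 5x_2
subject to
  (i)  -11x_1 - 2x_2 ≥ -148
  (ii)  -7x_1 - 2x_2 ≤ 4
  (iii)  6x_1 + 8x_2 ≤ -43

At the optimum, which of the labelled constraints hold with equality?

(i) and (ii)

Vertices and z = 4x_1 - 5x_2:
  (38, -135) → z = 827
  (635/38, -1361/76) → z = 11885/76
  (27/22, -277/44) → z = 1601/44

The maximum is at (38, -135). Substituting into each constraint, equality holds for (i) and (ii); the remaining constraints have slack.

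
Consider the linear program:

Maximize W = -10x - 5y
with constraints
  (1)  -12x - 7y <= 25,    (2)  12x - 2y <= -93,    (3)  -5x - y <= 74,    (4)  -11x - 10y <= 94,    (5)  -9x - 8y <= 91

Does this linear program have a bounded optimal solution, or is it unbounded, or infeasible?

bounded optimum

Corner points and W = -10x - 5y:
  (-701/108, 68/9) → W = 1465/54
  (-493/23, 763/23) → W = 1115/23
The feasible region has finitely many vertices and no improving ray; the maximum is 1115/23 at (-493/23, 763/23).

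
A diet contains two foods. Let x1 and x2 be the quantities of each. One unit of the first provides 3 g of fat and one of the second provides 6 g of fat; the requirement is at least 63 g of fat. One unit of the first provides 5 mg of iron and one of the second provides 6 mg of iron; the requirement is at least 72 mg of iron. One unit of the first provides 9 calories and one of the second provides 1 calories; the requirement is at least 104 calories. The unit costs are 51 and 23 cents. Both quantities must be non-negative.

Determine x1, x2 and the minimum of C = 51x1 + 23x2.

Vertices and C = 51x1 + 23x2:
  (0, 104) → C = 2392
  (21, 0) → C = 1071
  (11, 5) → C = 676
The feasible region is unbounded (it extends along (0, 1), (1, 0)), but C strictly increases along every unbounded feasible direction, so there is no improving ray and the minimum is attained at a vertex.

The binding constraints are 3x1 + 6x2 = 63 and 9x1 + x2 = 104.
Solving simultaneously gives x1 = 11, x2 = 5.

x1 = 11, x2 = 5, minimum C = 676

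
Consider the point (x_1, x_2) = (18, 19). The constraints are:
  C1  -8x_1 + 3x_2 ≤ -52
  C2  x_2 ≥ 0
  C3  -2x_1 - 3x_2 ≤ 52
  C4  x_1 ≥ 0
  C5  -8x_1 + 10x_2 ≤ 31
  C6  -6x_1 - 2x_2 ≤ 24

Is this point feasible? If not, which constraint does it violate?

not feasible — violates C5

Constraint C5: -8x_1 + 10x_2 = 46, which is not ≤ 31. All other constraints are satisfied.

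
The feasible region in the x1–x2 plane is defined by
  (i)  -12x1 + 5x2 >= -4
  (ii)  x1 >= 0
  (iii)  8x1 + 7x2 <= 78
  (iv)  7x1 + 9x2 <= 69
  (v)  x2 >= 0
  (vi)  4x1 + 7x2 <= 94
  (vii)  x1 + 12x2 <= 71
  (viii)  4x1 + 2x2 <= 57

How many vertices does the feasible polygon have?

Pairwise boundary intersections that survive every other constraint:
  (381/143, 800/143)
  (1/3, 0)
  (0, 0)
  (0, 71/12)
  (63/25, 428/75)

5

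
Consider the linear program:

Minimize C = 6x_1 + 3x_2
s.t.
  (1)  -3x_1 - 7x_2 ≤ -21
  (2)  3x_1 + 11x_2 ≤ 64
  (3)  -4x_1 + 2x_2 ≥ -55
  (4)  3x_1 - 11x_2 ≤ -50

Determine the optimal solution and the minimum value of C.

Extreme points and C = 6x_1 + 3x_2:
  (-217/12, 43/4) → C = -305/4
  (-119/54, 71/18) → C = -25/18
  (7/3, 57/11) → C = 325/11

At the optimal vertex, -3x_1 - 7x_2 = -21 and 3x_1 + 11x_2 = 64.
Solving simultaneously gives x_1 = -217/12, x_2 = 43/4.

x_1 = -217/12, x_2 = 43/4, minimum C = -305/4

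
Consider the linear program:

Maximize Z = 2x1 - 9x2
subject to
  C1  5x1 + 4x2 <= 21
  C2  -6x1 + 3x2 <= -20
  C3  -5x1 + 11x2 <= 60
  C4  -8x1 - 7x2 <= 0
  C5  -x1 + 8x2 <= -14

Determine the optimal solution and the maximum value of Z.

x1 = 49, x2 = -56, maximum Z = 602

Vertices and Z = 2x1 - 9x2:
  (49, -56) → Z = 602
  (56/11, -49/44) → Z = 889/44
  (70/33, -80/33) → Z = 860/33
  (118/45, -64/45) → Z = 812/45

The optimum lies where 5x1 + 4x2 = 21 and -8x1 - 7x2 = 0.
Solving simultaneously gives x1 = 49, x2 = -56.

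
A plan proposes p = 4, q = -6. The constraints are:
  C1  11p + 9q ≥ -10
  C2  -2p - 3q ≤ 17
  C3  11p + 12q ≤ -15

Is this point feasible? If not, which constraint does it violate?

feasible

C1: -10 ≥ -10 ✓
C2: 10 ≤ 17 ✓
C3: -28 ≤ -15 ✓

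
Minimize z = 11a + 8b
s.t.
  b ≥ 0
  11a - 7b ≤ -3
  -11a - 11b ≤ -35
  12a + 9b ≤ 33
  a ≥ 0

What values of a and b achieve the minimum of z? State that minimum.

a = 0, b = 35/11, minimum z = 280/11

Extreme points and z = 11a + 8b:
  (106/99, 19/9) → z = 86/3
  (68/61, 133/61) → z = 1812/61
  (0, 35/11) → z = 280/11
  (0, 11/3) → z = 88/3

At the optimal vertex, -11a - 11b = -35 and a = 0.
Solving simultaneously gives a = 0, b = 35/11.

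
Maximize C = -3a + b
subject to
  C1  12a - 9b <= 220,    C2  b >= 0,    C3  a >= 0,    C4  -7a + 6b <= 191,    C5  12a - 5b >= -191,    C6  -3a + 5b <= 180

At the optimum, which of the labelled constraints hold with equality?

C3 and C4

Extreme points and C = -3a + b:
  (55/3, 0) → C = -55
  (2720/33, 940/11) → C = -1780/11
  (0, 0) → C = 0
  (0, 191/6) → C = 191/6
  (125/17, 687/17) → C = 312/17

The maximum is at (0, 191/6). Substituting into each constraint, equality holds for C3 and C4; the remaining constraints have slack.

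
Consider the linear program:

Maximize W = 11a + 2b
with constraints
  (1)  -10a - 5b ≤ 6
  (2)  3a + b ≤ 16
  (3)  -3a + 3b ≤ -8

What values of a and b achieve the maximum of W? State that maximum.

Vertices and W = 11a + 2b:
  (86/5, -178/5) → W = 118
  (22/45, -98/45) → W = 46/45
  (14/3, 2) → W = 166/3

a = 86/5, b = -178/5, maximum W = 118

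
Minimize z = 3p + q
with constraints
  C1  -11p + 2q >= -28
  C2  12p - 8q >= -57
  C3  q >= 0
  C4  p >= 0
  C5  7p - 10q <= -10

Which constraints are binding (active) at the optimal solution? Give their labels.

C4 and C5

Vertices and z = 3p + q:
  (169/32, 963/64) → z = 1977/64
  (25/8, 51/16) → z = 201/16
  (0, 57/8) → z = 57/8
  (0, 1) → z = 1

The minimum is at (0, 1). Substituting into each constraint, equality holds for C4 and C5; the remaining constraints have slack.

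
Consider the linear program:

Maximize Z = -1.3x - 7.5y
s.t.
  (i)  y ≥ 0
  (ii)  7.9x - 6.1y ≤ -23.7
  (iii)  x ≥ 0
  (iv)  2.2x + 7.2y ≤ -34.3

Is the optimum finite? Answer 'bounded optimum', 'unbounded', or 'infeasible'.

The boundaries y = 0 and 2.2x + 7.2y = -34.3 meet at (-343/22, 0), but that point violates x ≥ 0. Every candidate vertex is excluded by some other constraint, so the feasible region is empty.

infeasible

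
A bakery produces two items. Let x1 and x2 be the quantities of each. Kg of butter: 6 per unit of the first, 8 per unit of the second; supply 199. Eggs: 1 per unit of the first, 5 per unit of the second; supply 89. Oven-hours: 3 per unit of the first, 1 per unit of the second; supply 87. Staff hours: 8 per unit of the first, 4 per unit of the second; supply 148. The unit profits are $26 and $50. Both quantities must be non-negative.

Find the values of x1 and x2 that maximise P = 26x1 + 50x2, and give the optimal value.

Feasible corners and P = 26x1 + 50x2:
  (0, 0) → P = 0
  (0, 89/5) → P = 890
  (37/2, 0) → P = 481
  (32/3, 47/3) → P = 3182/3

At the optimal vertex, x1 + 5x2 = 89 and 8x1 + 4x2 = 148.
Solving simultaneously gives x1 = 32/3, x2 = 47/3.

x1 = 32/3, x2 = 47/3, maximum P = 3182/3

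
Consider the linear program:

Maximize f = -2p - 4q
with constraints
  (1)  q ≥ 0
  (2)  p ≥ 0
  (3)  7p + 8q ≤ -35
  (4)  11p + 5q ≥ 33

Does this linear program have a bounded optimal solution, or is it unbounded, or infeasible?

The boundaries q = 0 and 11p + 5q = 33 meet at (3, 0), but that point violates 7p + 8q ≤ -35. Every candidate vertex is excluded by some other constraint, so the feasible region is empty.

infeasible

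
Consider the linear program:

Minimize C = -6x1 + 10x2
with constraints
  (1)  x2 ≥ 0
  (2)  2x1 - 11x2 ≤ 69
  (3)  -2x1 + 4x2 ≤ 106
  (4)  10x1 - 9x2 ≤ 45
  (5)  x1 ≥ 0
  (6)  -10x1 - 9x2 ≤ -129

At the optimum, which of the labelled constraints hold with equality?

(4) and (6)

Vertices and C = -6x1 + 10x2:
  (567/11, 575/11) → C = 2348/11
  (0, 53/2) → C = 265
  (87/10, 14/3) → C = -83/15
  (0, 43/3) → C = 430/3

The minimum is at (87/10, 14/3). Substituting into each constraint, equality holds for (4) and (6); the remaining constraints have slack.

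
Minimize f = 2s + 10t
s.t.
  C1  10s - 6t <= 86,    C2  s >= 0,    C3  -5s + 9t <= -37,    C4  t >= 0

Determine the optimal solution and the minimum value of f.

s = 37/5, t = 0, minimum f = 74/5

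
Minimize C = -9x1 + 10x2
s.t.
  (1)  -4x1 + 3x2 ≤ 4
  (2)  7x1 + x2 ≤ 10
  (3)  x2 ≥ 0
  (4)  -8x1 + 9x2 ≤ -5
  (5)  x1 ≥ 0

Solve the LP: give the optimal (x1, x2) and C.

x1 = 10/7, x2 = 0, minimum C = -90/7

Vertices and C = -9x1 + 10x2:
  (10/7, 0) → C = -90/7
  (95/71, 45/71) → C = -405/71
  (5/8, 0) → C = -45/8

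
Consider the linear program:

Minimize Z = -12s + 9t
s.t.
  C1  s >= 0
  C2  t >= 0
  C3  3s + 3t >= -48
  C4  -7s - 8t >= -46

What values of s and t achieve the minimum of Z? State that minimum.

Feasible corners and Z = -12s + 9t:
  (0, 0) → Z = 0
  (0, 23/4) → Z = 207/4
  (46/7, 0) → Z = -552/7

The binding constraints are t = 0 and -7s - 8t = -46.
Solving simultaneously gives s = 46/7, t = 0.

s = 46/7, t = 0, minimum Z = -552/7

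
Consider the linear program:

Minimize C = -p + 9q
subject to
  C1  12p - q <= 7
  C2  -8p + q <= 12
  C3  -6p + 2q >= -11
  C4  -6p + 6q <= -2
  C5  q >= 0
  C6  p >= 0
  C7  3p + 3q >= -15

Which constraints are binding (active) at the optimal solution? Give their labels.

C1 and C5

Feasible corners and C = -p + 9q:
  (20/33, 3/11) → C = 61/33
  (7/12, 0) → C = -7/12
  (1/3, 0) → C = -1/3

The minimum is at (7/12, 0). Substituting into each constraint, equality holds for C1 and C5; the remaining constraints have slack.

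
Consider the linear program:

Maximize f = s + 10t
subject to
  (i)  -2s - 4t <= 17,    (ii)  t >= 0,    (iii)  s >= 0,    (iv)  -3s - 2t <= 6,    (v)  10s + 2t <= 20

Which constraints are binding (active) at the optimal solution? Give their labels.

(iii) and (v)

Extreme points and f = s + 10t:
  (0, 0) → f = 0
  (2, 0) → f = 2
  (0, 10) → f = 100

The maximum is at (0, 10). Substituting into each constraint, equality holds for (iii) and (v); the remaining constraints have slack.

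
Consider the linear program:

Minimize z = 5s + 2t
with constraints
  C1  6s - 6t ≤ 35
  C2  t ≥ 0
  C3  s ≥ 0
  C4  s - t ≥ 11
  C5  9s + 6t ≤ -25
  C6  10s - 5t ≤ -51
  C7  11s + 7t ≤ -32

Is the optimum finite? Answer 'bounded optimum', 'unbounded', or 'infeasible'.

infeasible

Constraints 6s - 6t ≤ 35 and s - t ≥ 11 have parallel boundaries but demand opposite sides — no point can satisfy both, so the region is empty.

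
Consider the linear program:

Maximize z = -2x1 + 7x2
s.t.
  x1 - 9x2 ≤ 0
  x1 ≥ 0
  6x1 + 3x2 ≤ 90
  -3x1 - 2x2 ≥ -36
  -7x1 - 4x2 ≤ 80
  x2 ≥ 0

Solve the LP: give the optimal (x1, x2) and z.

Corner points and z = -2x1 + 7x2:
  (0, 0) → z = 0
  (324/29, 36/29) → z = -396/29
  (0, 18) → z = 126

At the optimal vertex, x1 = 0 and -3x1 - 2x2 = -36.
Solving simultaneously gives x1 = 0, x2 = 18.

x1 = 0, x2 = 18, maximum z = 126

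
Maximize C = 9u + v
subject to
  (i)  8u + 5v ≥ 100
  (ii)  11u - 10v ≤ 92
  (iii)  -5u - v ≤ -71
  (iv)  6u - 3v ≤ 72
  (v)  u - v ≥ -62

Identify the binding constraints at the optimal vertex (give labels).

(iv) and (v)

Vertices and C = 9u + v:
  (802/61, 321/61) → C = 7539/61
  (148/9, 80/9) → C = 1412/9
  (3/2, 127/2) → C = 77
  (86, 148) → C = 922

The maximum is at (86, 148). Substituting into each constraint, equality holds for (iv) and (v); the remaining constraints have slack.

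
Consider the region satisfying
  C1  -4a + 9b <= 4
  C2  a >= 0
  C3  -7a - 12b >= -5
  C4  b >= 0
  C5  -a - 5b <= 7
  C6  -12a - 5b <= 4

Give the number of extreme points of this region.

3

Pairwise boundary intersections that survive every other constraint:
  (0, 5/12)
  (0, 0)
  (5/7, 0)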